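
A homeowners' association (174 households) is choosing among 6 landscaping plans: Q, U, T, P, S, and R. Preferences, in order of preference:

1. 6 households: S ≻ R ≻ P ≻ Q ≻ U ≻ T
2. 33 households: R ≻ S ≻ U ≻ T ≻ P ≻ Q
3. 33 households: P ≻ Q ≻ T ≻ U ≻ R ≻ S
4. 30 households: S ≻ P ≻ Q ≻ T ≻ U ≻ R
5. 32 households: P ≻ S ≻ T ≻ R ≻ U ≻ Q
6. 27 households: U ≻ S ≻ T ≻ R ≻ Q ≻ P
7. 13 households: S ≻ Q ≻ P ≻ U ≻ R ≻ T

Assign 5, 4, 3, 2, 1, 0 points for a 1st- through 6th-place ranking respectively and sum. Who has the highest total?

Q: 6·2 + 33·0 + 33·4 + 30·3 + 32·0 + 27·1 + 13·4 = 313
U: 6·1 + 33·3 + 33·2 + 30·1 + 32·1 + 27·5 + 13·2 = 394
T: 6·0 + 33·2 + 33·3 + 30·2 + 32·3 + 27·3 + 13·0 = 402
P: 6·3 + 33·1 + 33·5 + 30·4 + 32·5 + 27·0 + 13·3 = 535
S: 6·5 + 33·4 + 33·0 + 30·5 + 32·4 + 27·4 + 13·5 = 613
R: 6·4 + 33·5 + 33·1 + 30·0 + 32·2 + 27·2 + 13·1 = 353
S has the highest Borda score (613).

S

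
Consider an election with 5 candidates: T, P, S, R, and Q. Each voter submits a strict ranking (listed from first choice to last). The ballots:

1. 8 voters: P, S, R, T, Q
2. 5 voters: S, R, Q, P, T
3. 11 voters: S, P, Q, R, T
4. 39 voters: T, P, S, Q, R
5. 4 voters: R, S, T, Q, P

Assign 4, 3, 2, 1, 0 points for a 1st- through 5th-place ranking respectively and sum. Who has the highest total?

T: 8·1 + 5·0 + 11·0 + 39·4 + 4·2 = 172
P: 8·4 + 5·1 + 11·3 + 39·3 + 4·0 = 187
S: 8·3 + 5·4 + 11·4 + 39·2 + 4·3 = 178
R: 8·2 + 5·3 + 11·1 + 39·0 + 4·4 = 58
Q: 8·0 + 5·2 + 11·2 + 39·1 + 4·1 = 75
P has the highest Borda score (187).

P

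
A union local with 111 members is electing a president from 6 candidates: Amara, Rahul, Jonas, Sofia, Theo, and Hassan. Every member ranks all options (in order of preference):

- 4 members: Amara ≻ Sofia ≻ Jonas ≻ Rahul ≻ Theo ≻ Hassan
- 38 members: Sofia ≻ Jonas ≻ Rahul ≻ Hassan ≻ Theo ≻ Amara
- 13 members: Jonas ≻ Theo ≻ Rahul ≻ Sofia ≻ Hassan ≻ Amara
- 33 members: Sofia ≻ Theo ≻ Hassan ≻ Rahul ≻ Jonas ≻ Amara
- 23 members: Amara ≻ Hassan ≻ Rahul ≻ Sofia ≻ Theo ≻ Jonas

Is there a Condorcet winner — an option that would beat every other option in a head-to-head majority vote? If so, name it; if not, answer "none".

Sofia vs Amara: 84–27 for Sofia.
Sofia vs Rahul: 75–36 for Sofia.
Sofia vs Jonas: 98–13 for Sofia.
Sofia vs Theo: 98–13 for Sofia.
Sofia vs Hassan: 88–23 for Sofia.
Sofia beats every other option head-to-head.

Sofia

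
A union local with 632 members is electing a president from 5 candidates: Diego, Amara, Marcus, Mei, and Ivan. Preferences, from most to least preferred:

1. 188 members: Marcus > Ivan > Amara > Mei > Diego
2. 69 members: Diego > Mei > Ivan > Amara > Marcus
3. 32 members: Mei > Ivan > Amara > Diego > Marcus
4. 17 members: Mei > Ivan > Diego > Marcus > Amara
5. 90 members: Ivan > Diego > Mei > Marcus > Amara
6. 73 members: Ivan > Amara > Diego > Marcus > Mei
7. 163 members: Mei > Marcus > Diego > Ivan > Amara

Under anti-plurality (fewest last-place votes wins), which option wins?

Ivan

Last-place votes: Diego 188, Amara 270, Marcus 101, Mei 73, Ivan 0.
Ivan is ranked last by the fewest voters, so Ivan wins.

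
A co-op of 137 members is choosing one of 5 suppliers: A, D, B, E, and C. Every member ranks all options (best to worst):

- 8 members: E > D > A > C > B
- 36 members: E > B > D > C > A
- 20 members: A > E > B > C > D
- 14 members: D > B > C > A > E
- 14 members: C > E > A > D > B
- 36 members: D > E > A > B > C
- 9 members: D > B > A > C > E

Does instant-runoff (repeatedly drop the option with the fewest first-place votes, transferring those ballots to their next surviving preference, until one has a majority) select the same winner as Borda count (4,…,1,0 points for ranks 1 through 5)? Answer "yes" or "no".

Instant-runoff — R1 A 20, D 59, B 0, E 44, C 14 (B out); R2 A 20, D 59, E 44, C 14 (C out); R3 A 20, D 59, E 58 (A out); R4 D 59, E 78 (E winner). Winner: E.
Borda — scores: A 228, D 346, B 253, E 386, C 157. Winner: E.
The two methods agree.

yes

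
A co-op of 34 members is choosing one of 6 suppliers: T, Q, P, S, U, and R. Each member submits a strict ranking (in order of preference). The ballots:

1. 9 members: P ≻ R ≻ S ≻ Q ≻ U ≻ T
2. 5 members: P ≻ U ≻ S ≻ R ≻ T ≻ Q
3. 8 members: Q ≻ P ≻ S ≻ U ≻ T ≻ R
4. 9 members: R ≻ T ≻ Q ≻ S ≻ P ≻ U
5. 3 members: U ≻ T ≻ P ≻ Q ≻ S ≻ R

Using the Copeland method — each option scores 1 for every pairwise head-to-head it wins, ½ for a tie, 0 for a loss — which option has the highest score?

P

T: ties Q; loses to P, S, U, and R → score 0.5.
Q: beats S and U; ties T and P; loses to R → score 3.
P: beats T, S, U, and R; ties Q → score 4.5.
S: beats T and U; loses to Q, P, and R → score 2.
U: beats T; loses to Q, P, S, and R → score 1.
R: beats T, Q, S, and U; loses to P → score 4.
P has the best pairwise record.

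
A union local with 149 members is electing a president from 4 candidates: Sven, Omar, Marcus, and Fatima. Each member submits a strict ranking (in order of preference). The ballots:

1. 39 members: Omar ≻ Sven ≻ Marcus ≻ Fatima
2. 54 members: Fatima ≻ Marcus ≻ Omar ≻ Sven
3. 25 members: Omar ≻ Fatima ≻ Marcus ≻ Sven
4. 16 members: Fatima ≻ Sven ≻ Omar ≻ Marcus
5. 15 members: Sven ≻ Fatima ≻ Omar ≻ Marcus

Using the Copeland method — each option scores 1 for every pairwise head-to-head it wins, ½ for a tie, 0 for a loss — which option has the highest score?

Sven: loses to Omar, Marcus, and Fatima → score 0.
Omar: beats Sven and Marcus; loses to Fatima → score 2.
Marcus: beats Sven; loses to Omar and Fatima → score 1.
Fatima: beats Sven, Omar, and Marcus → score 3.
Fatima has the best pairwise record.

Fatima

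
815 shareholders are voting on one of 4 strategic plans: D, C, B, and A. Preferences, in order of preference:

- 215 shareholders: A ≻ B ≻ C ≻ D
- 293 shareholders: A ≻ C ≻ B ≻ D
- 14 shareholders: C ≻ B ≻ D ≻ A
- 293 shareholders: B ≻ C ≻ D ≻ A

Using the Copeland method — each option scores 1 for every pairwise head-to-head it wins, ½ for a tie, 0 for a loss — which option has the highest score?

D: loses to C, B, and A → score 0.
C: beats D; loses to B and A → score 1.
B: beats D and C; loses to A → score 2.
A: beats D, C, and B → score 3.
A has the best pairwise record.

A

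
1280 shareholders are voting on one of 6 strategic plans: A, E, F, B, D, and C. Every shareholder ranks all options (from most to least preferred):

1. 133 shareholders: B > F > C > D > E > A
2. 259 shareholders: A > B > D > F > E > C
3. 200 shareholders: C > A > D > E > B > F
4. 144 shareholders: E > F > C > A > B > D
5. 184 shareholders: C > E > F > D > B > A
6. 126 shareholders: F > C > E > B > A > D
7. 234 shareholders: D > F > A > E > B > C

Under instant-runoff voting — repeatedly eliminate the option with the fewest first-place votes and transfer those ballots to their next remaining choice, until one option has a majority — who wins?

C

Round 1: A 259, E 144, F 126, B 133, D 234, C 384. Eliminate F.
Round 2: A 259, E 144, B 133, D 234, C 510. Eliminate B.
Round 3: A 259, E 144, D 234, C 643. C has a majority.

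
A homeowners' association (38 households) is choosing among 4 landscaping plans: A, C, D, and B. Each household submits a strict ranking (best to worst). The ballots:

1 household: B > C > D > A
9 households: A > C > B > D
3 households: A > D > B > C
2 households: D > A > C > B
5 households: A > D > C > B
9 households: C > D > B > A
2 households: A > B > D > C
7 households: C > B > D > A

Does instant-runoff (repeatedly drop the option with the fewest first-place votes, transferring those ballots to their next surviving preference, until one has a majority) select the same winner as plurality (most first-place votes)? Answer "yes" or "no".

yes

Instant-runoff — R1 A 19, C 16, D 2, B 1 (B out); R2 A 19, C 17, D 2 (D out); R3 A 21, C 17 (A winner). Winner: A.
Plurality — first-place votes: A 19, C 16, D 2, B 1. Winner: A.
The two methods agree.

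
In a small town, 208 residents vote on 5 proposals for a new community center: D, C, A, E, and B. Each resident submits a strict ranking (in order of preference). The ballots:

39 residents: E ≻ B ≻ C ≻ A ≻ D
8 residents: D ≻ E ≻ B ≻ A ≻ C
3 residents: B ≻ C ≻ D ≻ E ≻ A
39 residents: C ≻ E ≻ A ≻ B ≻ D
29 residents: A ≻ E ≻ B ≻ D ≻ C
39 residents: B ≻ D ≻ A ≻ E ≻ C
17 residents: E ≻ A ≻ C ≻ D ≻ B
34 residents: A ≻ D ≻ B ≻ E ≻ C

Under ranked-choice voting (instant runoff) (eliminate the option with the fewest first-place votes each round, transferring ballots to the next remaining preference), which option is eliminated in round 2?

C

Round 1: D 8, C 39, A 63, E 56, B 42. Eliminate D.
Round 2: C 39, A 63, E 64, B 42. Eliminate C.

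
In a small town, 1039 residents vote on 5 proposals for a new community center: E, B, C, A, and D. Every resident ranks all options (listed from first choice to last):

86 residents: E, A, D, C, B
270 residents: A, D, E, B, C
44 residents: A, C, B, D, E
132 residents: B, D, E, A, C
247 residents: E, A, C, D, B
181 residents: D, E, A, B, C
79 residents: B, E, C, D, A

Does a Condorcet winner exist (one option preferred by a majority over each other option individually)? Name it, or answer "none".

none

Checking pairwise contests:
D beats E 627–412.
E beats B 784–255.
E beats C 995–44.
E beats A 725–314.
A beats D 647–392.
Every option loses at least one head-to-head, so there is no Condorcet winner.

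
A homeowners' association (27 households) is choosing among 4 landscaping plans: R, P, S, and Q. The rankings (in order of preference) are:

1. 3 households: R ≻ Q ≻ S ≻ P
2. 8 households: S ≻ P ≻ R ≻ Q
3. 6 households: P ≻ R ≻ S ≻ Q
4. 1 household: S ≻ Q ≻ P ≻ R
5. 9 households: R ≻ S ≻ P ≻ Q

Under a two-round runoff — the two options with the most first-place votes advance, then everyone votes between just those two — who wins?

Round 1 first-place votes: R 12, P 6, S 9, Q 0.
R and S advance.
Runoff: R is preferred to S by 18 voters; S by 9.
R wins the runoff.

R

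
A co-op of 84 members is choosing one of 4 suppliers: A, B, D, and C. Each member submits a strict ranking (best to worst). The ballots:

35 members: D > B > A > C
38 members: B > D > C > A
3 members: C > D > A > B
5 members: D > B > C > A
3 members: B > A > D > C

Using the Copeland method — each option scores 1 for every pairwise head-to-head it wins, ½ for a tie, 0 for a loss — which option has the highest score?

A: loses to B, D, and C → score 0.
B: beats A and C; loses to D → score 2.
D: beats A, B, and C → score 3.
C: beats A; loses to B and D → score 1.
D has the best pairwise record.

D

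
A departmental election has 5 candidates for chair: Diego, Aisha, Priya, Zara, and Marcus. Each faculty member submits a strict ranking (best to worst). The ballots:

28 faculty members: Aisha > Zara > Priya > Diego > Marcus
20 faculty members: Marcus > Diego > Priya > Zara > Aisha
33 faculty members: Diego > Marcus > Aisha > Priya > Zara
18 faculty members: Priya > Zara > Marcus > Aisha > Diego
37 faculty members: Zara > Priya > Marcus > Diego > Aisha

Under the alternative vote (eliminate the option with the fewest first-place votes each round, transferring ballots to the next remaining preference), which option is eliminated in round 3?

Aisha

Round 1: Diego 33, Aisha 28, Priya 18, Zara 37, Marcus 20. Eliminate Priya.
Round 2: Diego 33, Aisha 28, Zara 55, Marcus 20. Eliminate Marcus.
Round 3: Diego 53, Aisha 28, Zara 55. Eliminate Aisha.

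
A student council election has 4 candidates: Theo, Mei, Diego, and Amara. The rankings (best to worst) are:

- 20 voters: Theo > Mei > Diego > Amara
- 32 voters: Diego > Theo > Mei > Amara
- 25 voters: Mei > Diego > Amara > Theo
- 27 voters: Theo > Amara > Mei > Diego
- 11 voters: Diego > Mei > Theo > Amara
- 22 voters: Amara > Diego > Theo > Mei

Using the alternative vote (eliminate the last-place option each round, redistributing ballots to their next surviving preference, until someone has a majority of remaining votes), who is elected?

Diego

Round 1: Theo 47, Mei 25, Diego 43, Amara 22. Eliminate Amara.
Round 2: Theo 47, Mei 25, Diego 65. Eliminate Mei.
Round 3: Theo 47, Diego 90. Diego has a majority.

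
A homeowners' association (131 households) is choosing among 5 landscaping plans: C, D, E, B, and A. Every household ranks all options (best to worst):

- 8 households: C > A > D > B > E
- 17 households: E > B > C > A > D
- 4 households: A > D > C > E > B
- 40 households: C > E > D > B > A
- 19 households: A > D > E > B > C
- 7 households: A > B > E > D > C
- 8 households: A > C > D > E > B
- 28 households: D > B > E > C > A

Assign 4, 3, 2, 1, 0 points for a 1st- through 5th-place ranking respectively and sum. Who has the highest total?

E

C: 8·4 + 17·2 + 4·2 + 40·4 + 19·0 + 7·0 + 8·3 + 28·1 = 286
D: 8·2 + 17·0 + 4·3 + 40·2 + 19·3 + 7·1 + 8·2 + 28·4 = 300
E: 8·0 + 17·4 + 4·1 + 40·3 + 19·2 + 7·2 + 8·1 + 28·2 = 308
B: 8·1 + 17·3 + 4·0 + 40·1 + 19·1 + 7·3 + 8·0 + 28·3 = 223
A: 8·3 + 17·1 + 4·4 + 40·0 + 19·4 + 7·4 + 8·4 + 28·0 = 193
E has the highest Borda score (308).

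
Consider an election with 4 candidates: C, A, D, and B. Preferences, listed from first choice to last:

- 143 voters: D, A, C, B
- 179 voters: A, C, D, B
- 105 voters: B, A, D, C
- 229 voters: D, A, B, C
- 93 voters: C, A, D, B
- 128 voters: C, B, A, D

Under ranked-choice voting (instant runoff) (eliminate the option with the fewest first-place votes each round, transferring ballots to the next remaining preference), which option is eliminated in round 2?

C

Round 1: C 221, A 179, D 372, B 105. Eliminate B.
Round 2: C 221, A 284, D 372. Eliminate C.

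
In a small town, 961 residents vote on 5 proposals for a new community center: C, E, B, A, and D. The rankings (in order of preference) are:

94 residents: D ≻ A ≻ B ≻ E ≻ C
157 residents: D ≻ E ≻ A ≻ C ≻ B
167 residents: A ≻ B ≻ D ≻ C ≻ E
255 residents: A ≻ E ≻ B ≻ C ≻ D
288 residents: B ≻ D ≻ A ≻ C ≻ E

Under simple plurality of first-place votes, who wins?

First-place votes: C 0, E 0, B 288, A 422, D 251.
A has the most first-place votes.

A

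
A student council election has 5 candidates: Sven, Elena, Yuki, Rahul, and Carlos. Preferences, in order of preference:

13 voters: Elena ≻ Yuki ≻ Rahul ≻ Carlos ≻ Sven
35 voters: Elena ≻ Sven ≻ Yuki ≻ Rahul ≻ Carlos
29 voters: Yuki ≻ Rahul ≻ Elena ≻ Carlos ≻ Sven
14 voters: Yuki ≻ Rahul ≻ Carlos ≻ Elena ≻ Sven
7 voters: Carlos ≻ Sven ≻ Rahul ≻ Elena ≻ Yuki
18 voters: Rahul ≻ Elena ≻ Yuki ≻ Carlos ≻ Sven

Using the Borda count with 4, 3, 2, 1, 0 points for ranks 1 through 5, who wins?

Elena

Sven: 13·0 + 35·3 + 29·0 + 14·0 + 7·3 + 18·0 = 126
Elena: 13·4 + 35·4 + 29·2 + 14·1 + 7·1 + 18·3 = 325
Yuki: 13·3 + 35·2 + 29·4 + 14·4 + 7·0 + 18·2 = 317
Rahul: 13·2 + 35·1 + 29·3 + 14·3 + 7·2 + 18·4 = 276
Carlos: 13·1 + 35·0 + 29·1 + 14·2 + 7·4 + 18·1 = 116
Elena has the highest Borda score (325).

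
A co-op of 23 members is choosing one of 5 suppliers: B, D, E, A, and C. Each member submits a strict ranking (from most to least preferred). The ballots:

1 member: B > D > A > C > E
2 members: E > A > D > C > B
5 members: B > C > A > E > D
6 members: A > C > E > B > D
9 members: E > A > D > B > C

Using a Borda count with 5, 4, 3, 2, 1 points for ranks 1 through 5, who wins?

A

B: 1·5 + 2·1 + 5·5 + 6·2 + 9·2 = 62
D: 1·4 + 2·3 + 5·1 + 6·1 + 9·3 = 48
E: 1·1 + 2·5 + 5·2 + 6·3 + 9·5 = 84
A: 1·3 + 2·4 + 5·3 + 6·5 + 9·4 = 92
C: 1·2 + 2·2 + 5·4 + 6·4 + 9·1 = 59
A has the highest Borda score (92).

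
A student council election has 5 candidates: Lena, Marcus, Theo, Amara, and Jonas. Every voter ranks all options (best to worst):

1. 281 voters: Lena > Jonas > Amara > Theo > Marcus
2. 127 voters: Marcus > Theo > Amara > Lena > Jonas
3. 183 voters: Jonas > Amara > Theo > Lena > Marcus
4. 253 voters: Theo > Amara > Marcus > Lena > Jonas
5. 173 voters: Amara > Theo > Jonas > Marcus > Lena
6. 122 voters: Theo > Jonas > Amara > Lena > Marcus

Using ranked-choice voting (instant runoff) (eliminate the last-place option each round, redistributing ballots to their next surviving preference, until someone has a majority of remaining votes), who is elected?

Theo

Round 1: Lena 281, Marcus 127, Theo 375, Amara 173, Jonas 183. Eliminate Marcus.
Round 2: Lena 281, Theo 502, Amara 173, Jonas 183. Eliminate Amara.
Round 3: Lena 281, Theo 675, Jonas 183. Theo has a majority.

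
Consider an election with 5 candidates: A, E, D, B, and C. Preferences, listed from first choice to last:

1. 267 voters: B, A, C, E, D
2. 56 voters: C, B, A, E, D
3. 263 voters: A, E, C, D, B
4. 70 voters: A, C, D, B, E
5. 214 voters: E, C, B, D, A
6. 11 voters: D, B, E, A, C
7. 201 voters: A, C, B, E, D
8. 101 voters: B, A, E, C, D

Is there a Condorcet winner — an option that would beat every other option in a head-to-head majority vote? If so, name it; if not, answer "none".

none

Checking pairwise contests:
B beats A 649–534.
A beats E 958–225.
A beats D 958–225.
C beats B 804–379.
A beats C 913–270.
Every option loses at least one head-to-head, so there is no Condorcet winner.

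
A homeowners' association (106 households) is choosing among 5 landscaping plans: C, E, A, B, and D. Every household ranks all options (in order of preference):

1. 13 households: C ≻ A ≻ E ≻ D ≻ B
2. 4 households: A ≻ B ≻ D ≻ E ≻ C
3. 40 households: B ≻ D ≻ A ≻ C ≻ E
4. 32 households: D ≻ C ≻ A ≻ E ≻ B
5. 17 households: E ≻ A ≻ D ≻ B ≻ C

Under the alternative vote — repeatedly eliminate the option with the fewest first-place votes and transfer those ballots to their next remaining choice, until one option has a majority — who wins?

D

Round 1: C 13, E 17, A 4, B 40, D 32. Eliminate A.
Round 2: C 13, E 17, B 44, D 32. Eliminate C.
Round 3: E 30, B 44, D 32. Eliminate E.
Round 4: B 44, D 62. D has a majority.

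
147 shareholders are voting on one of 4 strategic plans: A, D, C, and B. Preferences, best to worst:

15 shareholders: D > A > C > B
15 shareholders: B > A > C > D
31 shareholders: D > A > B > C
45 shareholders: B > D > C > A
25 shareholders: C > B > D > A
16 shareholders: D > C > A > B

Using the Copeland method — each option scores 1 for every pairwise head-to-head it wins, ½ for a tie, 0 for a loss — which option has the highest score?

A: loses to D, C, and B → score 0.
D: beats A and C; loses to B → score 2.
C: beats A; loses to D and B → score 1.
B: beats A, D, and C → score 3.
B has the best pairwise record.

B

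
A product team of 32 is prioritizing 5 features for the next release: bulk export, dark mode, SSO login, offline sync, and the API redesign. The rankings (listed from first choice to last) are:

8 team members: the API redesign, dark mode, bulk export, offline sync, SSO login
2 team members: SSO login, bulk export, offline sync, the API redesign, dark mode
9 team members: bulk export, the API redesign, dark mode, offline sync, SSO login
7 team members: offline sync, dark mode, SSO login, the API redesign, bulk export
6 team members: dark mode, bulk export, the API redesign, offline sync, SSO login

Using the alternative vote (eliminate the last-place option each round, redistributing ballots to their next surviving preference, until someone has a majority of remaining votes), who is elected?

Round 1: bulk export 9, dark mode 6, SSO login 2, offline sync 7, the API redesign 8. Eliminate SSO login.
Round 2: bulk export 11, dark mode 6, offline sync 7, the API redesign 8. Eliminate dark mode.
Round 3: bulk export 17, offline sync 7, the API redesign 8. Bulk export has a majority.

bulk export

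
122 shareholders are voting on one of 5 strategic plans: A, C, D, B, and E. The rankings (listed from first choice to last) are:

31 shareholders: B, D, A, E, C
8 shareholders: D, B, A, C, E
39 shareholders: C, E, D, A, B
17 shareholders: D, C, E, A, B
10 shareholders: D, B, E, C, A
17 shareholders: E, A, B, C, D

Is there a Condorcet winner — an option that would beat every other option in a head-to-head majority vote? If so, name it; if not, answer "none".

D

D vs A: 105–17 for D.
D vs C: 66–56 for D.
D vs B: 74–48 for D.
D vs E: 66–56 for D.
D beats every other option head-to-head.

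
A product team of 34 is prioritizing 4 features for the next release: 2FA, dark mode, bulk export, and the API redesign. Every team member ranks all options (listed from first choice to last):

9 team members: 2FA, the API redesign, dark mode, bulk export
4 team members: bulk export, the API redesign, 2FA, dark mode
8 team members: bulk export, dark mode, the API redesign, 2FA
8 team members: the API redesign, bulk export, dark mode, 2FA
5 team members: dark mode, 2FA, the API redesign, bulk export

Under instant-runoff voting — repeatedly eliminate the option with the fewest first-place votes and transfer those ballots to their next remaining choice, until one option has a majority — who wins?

bulk export

Round 1: 2FA 9, dark mode 5, bulk export 12, the API redesign 8. Eliminate dark mode.
Round 2: 2FA 14, bulk export 12, the API redesign 8. Eliminate the API redesign.
Round 3: 2FA 14, bulk export 20. Bulk export has a majority.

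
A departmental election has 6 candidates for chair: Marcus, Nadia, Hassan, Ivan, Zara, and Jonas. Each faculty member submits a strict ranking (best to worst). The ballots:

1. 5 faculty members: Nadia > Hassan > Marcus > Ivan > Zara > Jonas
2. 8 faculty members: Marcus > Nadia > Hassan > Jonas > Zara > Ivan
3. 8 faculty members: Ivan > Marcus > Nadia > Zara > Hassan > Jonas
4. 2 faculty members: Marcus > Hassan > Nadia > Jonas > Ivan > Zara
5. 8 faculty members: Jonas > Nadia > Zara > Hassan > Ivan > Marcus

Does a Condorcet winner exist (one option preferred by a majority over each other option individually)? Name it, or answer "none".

Checking pairwise contests:
Ivan beats Marcus 16–15.
Marcus beats Nadia 18–13.
Marcus beats Hassan 18–13.
Nadia beats Ivan 23–8.
Marcus beats Zara 23–8.
Marcus beats Jonas 23–8.
Every option loses at least one head-to-head, so there is no Condorcet winner.

none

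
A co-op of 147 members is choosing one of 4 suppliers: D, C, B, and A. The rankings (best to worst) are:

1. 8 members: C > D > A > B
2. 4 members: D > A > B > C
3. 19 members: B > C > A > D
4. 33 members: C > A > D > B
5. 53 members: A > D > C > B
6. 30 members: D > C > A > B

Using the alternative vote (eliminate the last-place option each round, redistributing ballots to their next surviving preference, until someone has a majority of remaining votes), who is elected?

C

Round 1: D 34, C 41, B 19, A 53. Eliminate B.
Round 2: D 34, C 60, A 53. Eliminate D.
Round 3: C 90, A 57. C has a majority.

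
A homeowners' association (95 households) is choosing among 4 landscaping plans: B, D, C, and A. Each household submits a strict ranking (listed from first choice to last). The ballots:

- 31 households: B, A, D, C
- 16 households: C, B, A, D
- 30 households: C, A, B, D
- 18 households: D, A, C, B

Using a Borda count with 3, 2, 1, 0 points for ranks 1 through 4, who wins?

A

B: 31·3 + 16·2 + 30·1 + 18·0 = 155
D: 31·1 + 16·0 + 30·0 + 18·3 = 85
C: 31·0 + 16·3 + 30·3 + 18·1 = 156
A: 31·2 + 16·1 + 30·2 + 18·2 = 174
A has the highest Borda score (174).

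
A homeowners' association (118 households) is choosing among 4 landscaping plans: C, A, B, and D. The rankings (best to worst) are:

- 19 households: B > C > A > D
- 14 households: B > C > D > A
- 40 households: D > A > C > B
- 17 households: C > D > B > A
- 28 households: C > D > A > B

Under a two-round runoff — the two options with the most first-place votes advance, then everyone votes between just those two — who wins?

C

Round 1 first-place votes: C 45, A 0, B 33, D 40.
C and D advance.
Runoff: C is preferred to D by 78 voters; D by 40.
C wins the runoff.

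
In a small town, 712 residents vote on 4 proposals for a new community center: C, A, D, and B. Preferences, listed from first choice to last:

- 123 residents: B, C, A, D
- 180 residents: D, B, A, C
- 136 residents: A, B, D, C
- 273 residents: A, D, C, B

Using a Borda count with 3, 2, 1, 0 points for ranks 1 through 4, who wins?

C: 123·2 + 180·0 + 136·0 + 273·1 = 519
A: 123·1 + 180·1 + 136·3 + 273·3 = 1530
D: 123·0 + 180·3 + 136·1 + 273·2 = 1222
B: 123·3 + 180·2 + 136·2 + 273·0 = 1001
A has the highest Borda score (1530).

A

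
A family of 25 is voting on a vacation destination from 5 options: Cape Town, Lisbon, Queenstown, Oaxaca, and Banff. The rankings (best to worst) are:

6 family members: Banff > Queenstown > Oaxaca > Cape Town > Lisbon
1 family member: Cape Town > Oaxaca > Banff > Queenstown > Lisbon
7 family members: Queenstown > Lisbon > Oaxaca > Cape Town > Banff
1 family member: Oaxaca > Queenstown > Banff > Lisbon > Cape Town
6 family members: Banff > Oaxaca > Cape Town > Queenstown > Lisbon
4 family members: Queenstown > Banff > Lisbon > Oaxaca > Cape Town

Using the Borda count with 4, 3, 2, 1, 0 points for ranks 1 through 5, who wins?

Queenstown

Cape Town: 6·1 + 1·4 + 7·1 + 1·0 + 6·2 + 4·0 = 29
Lisbon: 6·0 + 1·0 + 7·3 + 1·1 + 6·0 + 4·2 = 30
Queenstown: 6·3 + 1·1 + 7·4 + 1·3 + 6·1 + 4·4 = 72
Oaxaca: 6·2 + 1·3 + 7·2 + 1·4 + 6·3 + 4·1 = 55
Banff: 6·4 + 1·2 + 7·0 + 1·2 + 6·4 + 4·3 = 64
Queenstown has the highest Borda score (72).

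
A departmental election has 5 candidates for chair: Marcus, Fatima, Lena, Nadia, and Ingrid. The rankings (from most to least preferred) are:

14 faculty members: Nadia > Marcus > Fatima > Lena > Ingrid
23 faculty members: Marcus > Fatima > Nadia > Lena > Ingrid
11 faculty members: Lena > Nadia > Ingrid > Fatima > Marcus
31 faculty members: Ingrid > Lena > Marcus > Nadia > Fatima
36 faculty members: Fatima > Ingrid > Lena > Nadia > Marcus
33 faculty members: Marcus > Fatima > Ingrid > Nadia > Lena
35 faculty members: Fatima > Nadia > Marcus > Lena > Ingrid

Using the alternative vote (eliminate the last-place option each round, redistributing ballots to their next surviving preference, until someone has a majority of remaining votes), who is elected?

Marcus

Round 1: Marcus 56, Fatima 71, Lena 11, Nadia 14, Ingrid 31. Eliminate Lena.
Round 2: Marcus 56, Fatima 71, Nadia 25, Ingrid 31. Eliminate Nadia.
Round 3: Marcus 70, Fatima 71, Ingrid 42. Eliminate Ingrid.
Round 4: Marcus 101, Fatima 82. Marcus has a majority.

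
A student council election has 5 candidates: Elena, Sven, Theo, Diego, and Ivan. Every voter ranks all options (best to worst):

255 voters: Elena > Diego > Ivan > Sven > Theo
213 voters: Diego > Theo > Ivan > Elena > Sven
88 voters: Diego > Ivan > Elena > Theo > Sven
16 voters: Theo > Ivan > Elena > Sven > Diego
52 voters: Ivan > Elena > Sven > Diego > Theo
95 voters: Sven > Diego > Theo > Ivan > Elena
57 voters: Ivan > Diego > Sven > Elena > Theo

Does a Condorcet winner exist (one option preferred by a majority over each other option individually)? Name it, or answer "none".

Diego

Diego vs Elena: 453–323 for Diego.
Diego vs Sven: 613–163 for Diego.
Diego vs Theo: 760–16 for Diego.
Diego vs Ivan: 651–125 for Diego.
Diego beats every other option head-to-head.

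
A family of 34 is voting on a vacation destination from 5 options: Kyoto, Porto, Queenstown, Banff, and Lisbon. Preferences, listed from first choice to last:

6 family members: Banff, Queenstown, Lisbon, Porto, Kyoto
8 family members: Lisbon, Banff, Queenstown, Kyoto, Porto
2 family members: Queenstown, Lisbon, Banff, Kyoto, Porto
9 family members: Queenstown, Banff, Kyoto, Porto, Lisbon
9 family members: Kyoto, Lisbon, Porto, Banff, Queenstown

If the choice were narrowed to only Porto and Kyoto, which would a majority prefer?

Voters preferring Porto to Kyoto: 6; preferring Kyoto to Porto: 28.
Kyoto wins the head-to-head.

Kyoto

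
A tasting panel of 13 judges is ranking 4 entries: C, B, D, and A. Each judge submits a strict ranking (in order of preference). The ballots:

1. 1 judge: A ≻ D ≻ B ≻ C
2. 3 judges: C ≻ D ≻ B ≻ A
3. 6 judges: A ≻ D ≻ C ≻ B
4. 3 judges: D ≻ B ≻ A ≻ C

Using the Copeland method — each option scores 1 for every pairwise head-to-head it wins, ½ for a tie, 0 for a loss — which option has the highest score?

C: beats B; loses to D and A → score 1.
B: loses to C, D, and A → score 0.
D: beats C and B; loses to A → score 2.
A: beats C, B, and D → score 3.
A has the best pairwise record.

A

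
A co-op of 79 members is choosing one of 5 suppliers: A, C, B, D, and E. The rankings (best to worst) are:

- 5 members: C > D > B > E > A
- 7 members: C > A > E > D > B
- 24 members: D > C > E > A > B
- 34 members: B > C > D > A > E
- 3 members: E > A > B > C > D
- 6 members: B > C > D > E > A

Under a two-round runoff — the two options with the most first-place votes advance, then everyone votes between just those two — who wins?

B

Round 1 first-place votes: A 0, C 12, B 40, D 24, E 3.
B and D advance.
Runoff: B is preferred to D by 43 voters; D by 36.
B wins the runoff.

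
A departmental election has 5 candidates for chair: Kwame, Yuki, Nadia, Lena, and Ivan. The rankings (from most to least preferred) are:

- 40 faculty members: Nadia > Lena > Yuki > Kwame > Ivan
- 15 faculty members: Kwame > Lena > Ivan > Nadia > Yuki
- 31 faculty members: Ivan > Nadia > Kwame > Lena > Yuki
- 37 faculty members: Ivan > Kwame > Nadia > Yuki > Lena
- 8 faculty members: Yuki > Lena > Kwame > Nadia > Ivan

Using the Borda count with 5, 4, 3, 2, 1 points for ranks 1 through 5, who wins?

Nadia

Kwame: 40·2 + 15·5 + 31·3 + 37·4 + 8·3 = 420
Yuki: 40·3 + 15·1 + 31·1 + 37·2 + 8·5 = 280
Nadia: 40·5 + 15·2 + 31·4 + 37·3 + 8·2 = 481
Lena: 40·4 + 15·4 + 31·2 + 37·1 + 8·4 = 351
Ivan: 40·1 + 15·3 + 31·5 + 37·5 + 8·1 = 433
Nadia has the highest Borda score (481).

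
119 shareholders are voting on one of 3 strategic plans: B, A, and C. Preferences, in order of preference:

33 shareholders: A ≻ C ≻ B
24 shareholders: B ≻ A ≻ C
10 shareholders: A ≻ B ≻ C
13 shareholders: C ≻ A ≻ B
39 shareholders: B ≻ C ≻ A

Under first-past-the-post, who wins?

B

First-place votes: B 63, A 43, C 13.
B has the most first-place votes.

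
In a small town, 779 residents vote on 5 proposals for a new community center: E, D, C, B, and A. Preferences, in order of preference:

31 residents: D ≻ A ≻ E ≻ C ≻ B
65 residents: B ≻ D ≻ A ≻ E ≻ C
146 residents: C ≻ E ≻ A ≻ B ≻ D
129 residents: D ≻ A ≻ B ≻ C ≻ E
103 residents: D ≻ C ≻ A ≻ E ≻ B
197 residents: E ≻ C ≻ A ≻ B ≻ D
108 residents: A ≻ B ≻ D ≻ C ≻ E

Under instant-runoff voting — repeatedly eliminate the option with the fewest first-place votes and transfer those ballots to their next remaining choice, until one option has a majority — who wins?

D

Round 1: E 197, D 263, C 146, B 65, A 108. Eliminate B.
Round 2: E 197, D 328, C 146, A 108. Eliminate A.
Round 3: E 197, D 436, C 146. D has a majority.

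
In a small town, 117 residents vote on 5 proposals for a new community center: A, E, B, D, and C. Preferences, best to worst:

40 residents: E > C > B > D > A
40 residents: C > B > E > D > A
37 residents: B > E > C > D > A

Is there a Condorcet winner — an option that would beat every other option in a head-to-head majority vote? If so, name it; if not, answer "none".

Checking pairwise contests:
E beats A 117–0.
B beats E 77–40.
C beats B 80–37.
E beats D 117–0.
E beats C 77–40.
Every option loses at least one head-to-head, so there is no Condorcet winner.

none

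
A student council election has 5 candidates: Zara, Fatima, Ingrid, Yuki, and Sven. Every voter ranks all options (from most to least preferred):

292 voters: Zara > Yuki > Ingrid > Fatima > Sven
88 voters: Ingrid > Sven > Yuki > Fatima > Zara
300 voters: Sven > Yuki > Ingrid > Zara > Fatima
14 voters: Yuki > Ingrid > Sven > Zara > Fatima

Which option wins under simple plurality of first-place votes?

Sven

First-place votes: Zara 292, Fatima 0, Ingrid 88, Yuki 14, Sven 300.
Sven has the most first-place votes.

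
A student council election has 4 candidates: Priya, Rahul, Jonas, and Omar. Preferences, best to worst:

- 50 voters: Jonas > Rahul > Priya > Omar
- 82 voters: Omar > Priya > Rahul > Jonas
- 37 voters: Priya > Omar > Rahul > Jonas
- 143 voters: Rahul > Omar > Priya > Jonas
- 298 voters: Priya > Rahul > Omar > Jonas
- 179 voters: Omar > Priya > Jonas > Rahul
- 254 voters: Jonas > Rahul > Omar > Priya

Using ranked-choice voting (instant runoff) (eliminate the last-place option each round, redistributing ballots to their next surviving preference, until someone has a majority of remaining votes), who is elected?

Omar

Round 1: Priya 335, Rahul 143, Jonas 304, Omar 261. Eliminate Rahul.
Round 2: Priya 335, Jonas 304, Omar 404. Eliminate Jonas.
Round 3: Priya 385, Omar 658. Omar has a majority.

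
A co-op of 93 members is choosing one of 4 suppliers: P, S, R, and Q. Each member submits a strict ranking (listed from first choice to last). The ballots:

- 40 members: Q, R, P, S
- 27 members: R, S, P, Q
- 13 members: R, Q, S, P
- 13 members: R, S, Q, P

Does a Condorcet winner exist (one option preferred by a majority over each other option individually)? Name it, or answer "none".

R

R vs P: 93–0 for R.
R vs S: 93–0 for R.
R vs Q: 53–40 for R.
R beats every other option head-to-head.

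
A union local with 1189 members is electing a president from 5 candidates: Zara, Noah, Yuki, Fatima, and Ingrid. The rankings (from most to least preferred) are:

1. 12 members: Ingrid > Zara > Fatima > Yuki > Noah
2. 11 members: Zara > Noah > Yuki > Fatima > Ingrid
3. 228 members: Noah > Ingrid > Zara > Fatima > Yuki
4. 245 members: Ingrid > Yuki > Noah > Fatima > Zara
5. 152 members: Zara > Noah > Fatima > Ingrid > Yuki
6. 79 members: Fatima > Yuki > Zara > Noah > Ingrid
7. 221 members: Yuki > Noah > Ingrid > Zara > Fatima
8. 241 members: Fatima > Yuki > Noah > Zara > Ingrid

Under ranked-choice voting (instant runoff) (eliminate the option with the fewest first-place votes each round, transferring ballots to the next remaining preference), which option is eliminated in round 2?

Yuki

Round 1: Zara 163, Noah 228, Yuki 221, Fatima 320, Ingrid 257. Eliminate Zara.
Round 2: Noah 391, Yuki 221, Fatima 320, Ingrid 257. Eliminate Yuki.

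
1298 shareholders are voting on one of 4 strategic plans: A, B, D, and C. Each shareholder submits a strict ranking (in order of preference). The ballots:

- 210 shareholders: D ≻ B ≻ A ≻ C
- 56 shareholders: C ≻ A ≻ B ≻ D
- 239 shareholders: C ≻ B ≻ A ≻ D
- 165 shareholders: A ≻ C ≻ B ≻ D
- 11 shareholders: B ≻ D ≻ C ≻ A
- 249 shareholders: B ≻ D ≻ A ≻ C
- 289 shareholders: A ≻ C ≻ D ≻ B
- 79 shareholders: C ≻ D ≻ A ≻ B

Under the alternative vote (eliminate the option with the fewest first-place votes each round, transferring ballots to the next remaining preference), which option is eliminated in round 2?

Round 1: A 454, B 260, D 210, C 374. Eliminate D.
Round 2: A 454, B 470, C 374. Eliminate C.

C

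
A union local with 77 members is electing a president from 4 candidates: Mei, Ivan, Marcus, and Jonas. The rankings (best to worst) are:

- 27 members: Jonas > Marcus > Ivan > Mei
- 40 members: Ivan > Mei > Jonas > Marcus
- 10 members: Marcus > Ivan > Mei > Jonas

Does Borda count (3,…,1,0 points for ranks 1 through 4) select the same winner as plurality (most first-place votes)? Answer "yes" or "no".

yes

Borda — scores: Mei 90, Ivan 167, Marcus 84, Jonas 121. Winner: Ivan.
Plurality — first-place votes: Mei 0, Ivan 40, Marcus 10, Jonas 27. Winner: Ivan.
The two methods agree.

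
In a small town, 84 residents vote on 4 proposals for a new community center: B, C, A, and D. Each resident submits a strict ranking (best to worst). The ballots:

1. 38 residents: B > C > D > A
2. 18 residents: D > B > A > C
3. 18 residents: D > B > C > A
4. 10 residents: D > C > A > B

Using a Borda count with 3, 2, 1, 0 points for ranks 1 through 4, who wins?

B

B: 38·3 + 18·2 + 18·2 + 10·0 = 186
C: 38·2 + 18·0 + 18·1 + 10·2 = 114
A: 38·0 + 18·1 + 18·0 + 10·1 = 28
D: 38·1 + 18·3 + 18·3 + 10·3 = 176
B has the highest Borda score (186).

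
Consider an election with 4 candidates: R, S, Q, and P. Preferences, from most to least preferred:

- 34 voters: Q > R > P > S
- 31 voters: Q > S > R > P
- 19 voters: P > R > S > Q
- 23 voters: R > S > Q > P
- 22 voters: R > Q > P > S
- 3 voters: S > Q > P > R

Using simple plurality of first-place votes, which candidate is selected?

Q

First-place votes: R 45, S 3, Q 65, P 19.
Q has the most first-place votes.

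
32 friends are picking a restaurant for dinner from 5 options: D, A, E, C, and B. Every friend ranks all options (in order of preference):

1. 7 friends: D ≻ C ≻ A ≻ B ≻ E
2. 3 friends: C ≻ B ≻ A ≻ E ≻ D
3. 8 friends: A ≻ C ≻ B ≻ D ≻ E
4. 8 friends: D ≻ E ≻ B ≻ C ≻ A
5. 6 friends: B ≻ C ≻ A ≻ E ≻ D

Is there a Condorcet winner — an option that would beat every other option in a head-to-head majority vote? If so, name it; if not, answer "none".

C

C vs D: 17–15 for C.
C vs A: 24–8 for C.
C vs E: 24–8 for C.
C vs B: 18–14 for C.
C beats every other option head-to-head.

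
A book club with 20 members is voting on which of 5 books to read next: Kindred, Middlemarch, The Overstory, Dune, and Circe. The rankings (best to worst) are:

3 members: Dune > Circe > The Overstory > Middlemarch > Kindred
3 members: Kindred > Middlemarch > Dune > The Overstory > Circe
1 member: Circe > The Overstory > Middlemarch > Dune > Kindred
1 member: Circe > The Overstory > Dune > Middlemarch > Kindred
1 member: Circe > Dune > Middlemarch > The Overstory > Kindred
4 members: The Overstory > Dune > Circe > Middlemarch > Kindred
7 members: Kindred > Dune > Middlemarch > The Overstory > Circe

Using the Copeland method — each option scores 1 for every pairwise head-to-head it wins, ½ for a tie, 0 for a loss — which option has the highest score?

Dune

Kindred: ties Middlemarch, The Overstory, Dune, and Circe → score 2.
Middlemarch: beats The Overstory; ties Kindred and Circe; loses to Dune → score 2.
The Overstory: beats Circe; ties Kindred; loses to Middlemarch and Dune → score 1.5.
Dune: beats Middlemarch, The Overstory, and Circe; ties Kindred → score 3.5.
Circe: ties Kindred and Middlemarch; loses to The Overstory and Dune → score 1.
Dune has the best pairwise record.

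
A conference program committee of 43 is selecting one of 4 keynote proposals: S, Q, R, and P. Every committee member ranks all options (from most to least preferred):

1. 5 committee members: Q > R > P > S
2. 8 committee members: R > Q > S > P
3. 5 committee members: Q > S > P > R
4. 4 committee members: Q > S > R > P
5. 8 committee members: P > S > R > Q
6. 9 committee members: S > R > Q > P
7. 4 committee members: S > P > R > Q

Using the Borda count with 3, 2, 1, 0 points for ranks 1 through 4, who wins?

S: 5·0 + 8·1 + 5·2 + 4·2 + 8·2 + 9·3 + 4·3 = 81
Q: 5·3 + 8·2 + 5·3 + 4·3 + 8·0 + 9·1 + 4·0 = 67
R: 5·2 + 8·3 + 5·0 + 4·1 + 8·1 + 9·2 + 4·1 = 68
P: 5·1 + 8·0 + 5·1 + 4·0 + 8·3 + 9·0 + 4·2 = 42
S has the highest Borda score (81).

S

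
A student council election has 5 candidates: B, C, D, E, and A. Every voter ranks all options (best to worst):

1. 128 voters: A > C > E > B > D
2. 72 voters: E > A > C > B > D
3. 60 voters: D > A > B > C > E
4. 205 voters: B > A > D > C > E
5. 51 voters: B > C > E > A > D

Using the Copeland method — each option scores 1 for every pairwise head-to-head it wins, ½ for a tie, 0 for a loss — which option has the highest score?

B: beats C, D, and E; loses to A → score 3.
C: beats E; loses to B, D, and A → score 1.
D: beats C and E; loses to B and A → score 2.
E: loses to B, C, D, and A → score 0.
A: beats B, C, D, and E → score 4.
A has the best pairwise record.

A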